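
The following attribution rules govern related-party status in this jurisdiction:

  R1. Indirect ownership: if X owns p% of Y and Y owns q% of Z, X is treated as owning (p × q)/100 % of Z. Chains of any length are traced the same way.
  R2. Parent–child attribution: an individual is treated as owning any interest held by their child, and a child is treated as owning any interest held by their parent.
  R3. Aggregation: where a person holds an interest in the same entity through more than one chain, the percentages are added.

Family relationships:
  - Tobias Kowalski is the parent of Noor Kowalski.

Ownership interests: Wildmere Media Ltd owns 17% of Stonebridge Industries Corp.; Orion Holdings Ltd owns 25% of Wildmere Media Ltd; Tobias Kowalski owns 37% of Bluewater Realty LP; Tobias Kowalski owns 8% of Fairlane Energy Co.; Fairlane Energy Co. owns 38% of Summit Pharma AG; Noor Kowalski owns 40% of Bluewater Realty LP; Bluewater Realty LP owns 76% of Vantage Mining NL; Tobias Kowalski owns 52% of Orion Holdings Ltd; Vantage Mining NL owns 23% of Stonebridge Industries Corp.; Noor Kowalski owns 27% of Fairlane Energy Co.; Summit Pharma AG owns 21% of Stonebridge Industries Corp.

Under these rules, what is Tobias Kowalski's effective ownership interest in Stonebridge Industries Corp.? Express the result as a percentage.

By parent–child attribution (R2), Tobias Kowalski is treated as also owning Noor Kowalski's interest in Fairlane Energy Co, giving 8% + 27% = 35%.
By parent–child attribution (R2), Tobias Kowalski is treated as also owning Noor Kowalski's interest in Bluewater Realty LP, giving 37% + 40% = 77%.
Chain via Fairlane Energy Co. → Summit Pharma AG (R1): 35% × 38% × 21% = 2.793% of Stonebridge Industries Corp.
Chain via Orion Holdings Ltd → Wildmere Media Ltd (R1): 52% × 25% × 17% = 2.21% of Stonebridge Industries Corp.
Chain via Bluewater Realty LP → Vantage Mining NL (R1): 77% × 76% × 23% = 13.4596% of Stonebridge Industries Corp.
Aggregating (R3): 2.793% + 2.21% + 13.4596% = 18.4626%.

18.4626%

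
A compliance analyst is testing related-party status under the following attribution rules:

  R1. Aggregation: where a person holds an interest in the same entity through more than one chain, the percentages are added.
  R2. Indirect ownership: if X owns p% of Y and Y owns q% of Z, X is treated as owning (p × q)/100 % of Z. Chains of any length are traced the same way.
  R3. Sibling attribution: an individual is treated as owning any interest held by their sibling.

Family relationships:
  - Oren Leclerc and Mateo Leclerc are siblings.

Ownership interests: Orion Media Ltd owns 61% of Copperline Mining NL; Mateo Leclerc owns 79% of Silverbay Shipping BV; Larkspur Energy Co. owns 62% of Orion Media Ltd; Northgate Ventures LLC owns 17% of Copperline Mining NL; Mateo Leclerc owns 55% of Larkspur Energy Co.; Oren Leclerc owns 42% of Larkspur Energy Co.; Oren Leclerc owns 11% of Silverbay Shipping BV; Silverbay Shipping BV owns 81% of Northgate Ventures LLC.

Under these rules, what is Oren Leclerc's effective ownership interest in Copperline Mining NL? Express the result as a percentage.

By sibling attribution (R3), Oren Leclerc is treated as also owning Mateo Leclerc's interest in Silverbay Shipping BV, giving 11% + 79% = 90%.
By sibling attribution (R3), Oren Leclerc is treated as also owning Mateo Leclerc's interest in Larkspur Energy Co, giving 42% + 55% = 97%.
Chain via Silverbay Shipping BV → Northgate Ventures LLC (R2): 90% × 81% × 17% = 12.393% of Copperline Mining NL.
Chain via Larkspur Energy Co. → Orion Media Ltd (R2): 97% × 62% × 61% = 36.6854% of Copperline Mining NL.
Aggregating (R1): 12.393% + 36.6854% = 49.0784%.

49.0784%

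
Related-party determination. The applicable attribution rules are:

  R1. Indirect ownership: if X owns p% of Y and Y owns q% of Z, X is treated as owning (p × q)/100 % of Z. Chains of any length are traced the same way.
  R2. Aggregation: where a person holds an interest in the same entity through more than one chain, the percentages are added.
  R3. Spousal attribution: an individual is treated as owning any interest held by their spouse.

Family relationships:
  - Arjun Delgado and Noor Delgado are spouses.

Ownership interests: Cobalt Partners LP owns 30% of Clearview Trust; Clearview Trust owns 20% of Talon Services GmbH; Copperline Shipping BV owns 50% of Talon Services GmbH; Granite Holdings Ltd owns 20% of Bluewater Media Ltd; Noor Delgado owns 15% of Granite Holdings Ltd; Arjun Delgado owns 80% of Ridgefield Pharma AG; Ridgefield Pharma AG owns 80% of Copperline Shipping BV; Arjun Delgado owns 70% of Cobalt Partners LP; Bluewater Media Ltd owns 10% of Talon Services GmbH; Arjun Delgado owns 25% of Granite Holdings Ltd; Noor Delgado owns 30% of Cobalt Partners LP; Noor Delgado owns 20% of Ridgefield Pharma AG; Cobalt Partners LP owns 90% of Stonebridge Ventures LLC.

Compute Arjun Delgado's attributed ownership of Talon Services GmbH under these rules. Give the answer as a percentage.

By spousal attribution (R3), Arjun Delgado is treated as also owning Noor Delgado's interest in Cobalt Partners LP, giving 70% + 30% = 100%.
By spousal attribution (R3), Arjun Delgado is treated as also owning Noor Delgado's interest in Ridgefield Pharma AG, giving 80% + 20% = 100%.
By spousal attribution (R3), Arjun Delgado is treated as also owning Noor Delgado's interest in Granite Holdings Ltd, giving 25% + 15% = 40%.
Chain via Cobalt Partners LP → Clearview Trust (R1): 100% × 30% × 20% = 6% of Talon Services GmbH.
Chain via Ridgefield Pharma AG → Copperline Shipping BV (R1): 100% × 80% × 50% = 40% of Talon Services GmbH.
Chain via Granite Holdings Ltd → Bluewater Media Ltd (R1): 40% × 20% × 10% = 0.8% of Talon Services GmbH.
Aggregating (R2): 6% + 40% + 0.8% = 46.8%.

46.8%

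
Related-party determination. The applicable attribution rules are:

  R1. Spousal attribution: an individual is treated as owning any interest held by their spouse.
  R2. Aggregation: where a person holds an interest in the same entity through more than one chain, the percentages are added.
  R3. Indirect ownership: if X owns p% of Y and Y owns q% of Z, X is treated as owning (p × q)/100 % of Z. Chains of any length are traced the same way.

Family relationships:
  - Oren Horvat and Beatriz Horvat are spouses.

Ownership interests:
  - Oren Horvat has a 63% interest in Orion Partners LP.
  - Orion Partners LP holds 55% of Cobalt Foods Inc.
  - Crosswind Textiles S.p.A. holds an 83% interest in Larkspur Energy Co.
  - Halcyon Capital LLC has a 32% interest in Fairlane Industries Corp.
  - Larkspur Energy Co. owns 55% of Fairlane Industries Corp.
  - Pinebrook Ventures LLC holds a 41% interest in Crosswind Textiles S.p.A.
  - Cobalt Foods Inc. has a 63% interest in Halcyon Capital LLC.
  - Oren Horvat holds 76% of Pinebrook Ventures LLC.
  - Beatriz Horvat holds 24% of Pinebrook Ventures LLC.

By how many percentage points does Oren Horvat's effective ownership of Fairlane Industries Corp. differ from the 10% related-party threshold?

15.70194

By spousal attribution (R1), Oren Horvat is treated as also owning Beatriz Horvat's interest in Pinebrook Ventures LLC, giving 76% + 24% = 100%.
Chain via Orion Partners LP → Cobalt Foods Inc. → Halcyon Capital LLC (R3): 63% × 55% × 63% × 32% = 6.98544% of Fairlane Industries Corp.
Chain via Pinebrook Ventures LLC → Crosswind Textiles S.p.A. → Larkspur Energy Co. (R3): 100% × 41% × 83% × 55% = 18.7165% of Fairlane Industries Corp.
Aggregating (R2): 6.98544% + 18.7165% = 25.70194%.
25.70194% exceeds the 10% threshold by 15.70194 percentage points.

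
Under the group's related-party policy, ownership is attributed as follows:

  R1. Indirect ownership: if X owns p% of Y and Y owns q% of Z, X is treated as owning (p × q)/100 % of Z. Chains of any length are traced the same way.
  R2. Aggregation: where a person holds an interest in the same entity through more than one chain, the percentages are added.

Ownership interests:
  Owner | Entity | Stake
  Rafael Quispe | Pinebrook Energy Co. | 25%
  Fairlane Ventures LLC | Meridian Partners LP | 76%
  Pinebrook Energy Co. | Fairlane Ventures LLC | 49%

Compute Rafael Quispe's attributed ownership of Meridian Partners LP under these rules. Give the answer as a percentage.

9.31%

Chain via Pinebrook Energy Co. → Fairlane Ventures LLC (R1): 25% × 49% × 76% = 9.31% of Meridian Partners LP.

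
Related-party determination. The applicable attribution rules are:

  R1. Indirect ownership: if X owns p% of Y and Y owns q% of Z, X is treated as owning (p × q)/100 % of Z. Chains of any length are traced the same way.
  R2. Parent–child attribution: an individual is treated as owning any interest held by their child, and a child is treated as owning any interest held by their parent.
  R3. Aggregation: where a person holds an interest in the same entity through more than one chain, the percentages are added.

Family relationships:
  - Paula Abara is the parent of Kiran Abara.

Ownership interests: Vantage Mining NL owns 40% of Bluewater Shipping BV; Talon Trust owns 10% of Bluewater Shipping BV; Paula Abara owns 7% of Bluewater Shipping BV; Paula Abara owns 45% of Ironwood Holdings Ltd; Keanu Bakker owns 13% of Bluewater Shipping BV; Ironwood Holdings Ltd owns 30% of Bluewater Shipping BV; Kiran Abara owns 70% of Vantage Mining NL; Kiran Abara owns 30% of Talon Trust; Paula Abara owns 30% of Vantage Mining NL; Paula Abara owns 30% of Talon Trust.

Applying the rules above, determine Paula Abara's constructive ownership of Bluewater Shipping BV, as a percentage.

By parent–child attribution (R2), Paula Abara is treated as also owning Kiran Abara's interest in Talon Trust, giving 30% + 30% = 60%.
By parent–child attribution (R2), Paula Abara is treated as also owning Kiran Abara's interest in Vantage Mining NL, giving 30% + 70% = 100%.
Chain via Ironwood Holdings Ltd (R1): 45% × 30% = 13.5% of Bluewater Shipping BV.
Chain via Talon Trust (R1): 60% × 10% = 6% of Bluewater Shipping BV.
Chain via Vantage Mining NL (R1): 100% × 40% = 40% of Bluewater Shipping BV.
Direct interest in Bluewater Shipping BV: 7%.
Aggregating (R3): 13.5% + 6% + 40% + 7% = 66.5%.

66.5%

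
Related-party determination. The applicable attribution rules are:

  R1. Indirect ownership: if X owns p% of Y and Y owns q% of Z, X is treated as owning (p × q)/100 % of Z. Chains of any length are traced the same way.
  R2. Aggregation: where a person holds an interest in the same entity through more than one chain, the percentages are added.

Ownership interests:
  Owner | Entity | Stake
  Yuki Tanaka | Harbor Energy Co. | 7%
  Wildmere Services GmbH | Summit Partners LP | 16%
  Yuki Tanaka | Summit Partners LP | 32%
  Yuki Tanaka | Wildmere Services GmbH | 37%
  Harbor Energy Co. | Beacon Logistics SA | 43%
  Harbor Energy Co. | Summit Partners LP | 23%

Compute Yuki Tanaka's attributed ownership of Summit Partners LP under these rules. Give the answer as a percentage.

Chain via Harbor Energy Co. (R1): 7% × 23% = 1.61% of Summit Partners LP.
Chain via Wildmere Services GmbH (R1): 37% × 16% = 5.92% of Summit Partners LP.
Direct interest in Summit Partners LP: 32%.
Aggregating (R2): 1.61% + 5.92% + 32% = 39.53%.

39.53%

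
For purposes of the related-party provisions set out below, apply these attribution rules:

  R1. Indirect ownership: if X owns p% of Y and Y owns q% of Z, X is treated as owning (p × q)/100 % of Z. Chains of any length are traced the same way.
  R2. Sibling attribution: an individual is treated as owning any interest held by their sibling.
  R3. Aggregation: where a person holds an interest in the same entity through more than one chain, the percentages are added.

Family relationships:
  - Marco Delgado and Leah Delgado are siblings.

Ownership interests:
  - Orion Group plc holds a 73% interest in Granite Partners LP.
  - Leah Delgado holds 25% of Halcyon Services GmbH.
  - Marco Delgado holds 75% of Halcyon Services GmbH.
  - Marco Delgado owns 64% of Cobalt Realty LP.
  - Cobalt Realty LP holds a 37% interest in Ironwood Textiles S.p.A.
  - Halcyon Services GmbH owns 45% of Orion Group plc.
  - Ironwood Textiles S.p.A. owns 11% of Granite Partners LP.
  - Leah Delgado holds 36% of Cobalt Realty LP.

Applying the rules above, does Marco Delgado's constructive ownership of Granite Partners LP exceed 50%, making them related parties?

By sibling attribution (R2), Marco Delgado is treated as also owning Leah Delgado's interest in Cobalt Realty LP, giving 64% + 36% = 100%.
By sibling attribution (R2), Marco Delgado is treated as also owning Leah Delgado's interest in Halcyon Services GmbH, giving 75% + 25% = 100%.
Chain via Cobalt Realty LP → Ironwood Textiles S.p.A. (R1): 100% × 37% × 11% = 4.07% of Granite Partners LP.
Chain via Halcyon Services GmbH → Orion Group plc (R1): 100% × 45% × 73% = 32.85% of Granite Partners LP.
Aggregating (R3): 4.07% + 32.85% = 36.92%.
36.92% does not exceed the 50% threshold, so Marco is not a related party to Granite Partners LP.

No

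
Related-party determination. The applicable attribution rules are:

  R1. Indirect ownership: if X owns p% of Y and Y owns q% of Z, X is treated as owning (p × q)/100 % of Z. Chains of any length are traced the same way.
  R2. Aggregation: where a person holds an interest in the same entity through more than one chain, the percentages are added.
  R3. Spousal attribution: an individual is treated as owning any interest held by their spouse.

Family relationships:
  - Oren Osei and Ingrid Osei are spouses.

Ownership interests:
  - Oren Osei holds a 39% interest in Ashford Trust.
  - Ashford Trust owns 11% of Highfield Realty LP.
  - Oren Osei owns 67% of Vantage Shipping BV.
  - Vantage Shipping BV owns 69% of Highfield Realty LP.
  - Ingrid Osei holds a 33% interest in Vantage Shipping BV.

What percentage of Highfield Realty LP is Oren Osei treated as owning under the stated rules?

By spousal attribution (R3), Oren Osei is treated as also owning Ingrid Osei's interest in Vantage Shipping BV, giving 67% + 33% = 100%.
Chain via Vantage Shipping BV (R1): 100% × 69% = 69% of Highfield Realty LP.
Chain via Ashford Trust (R1): 39% × 11% = 4.29% of Highfield Realty LP.
Aggregating (R2): 69% + 4.29% = 73.29%.

73.29%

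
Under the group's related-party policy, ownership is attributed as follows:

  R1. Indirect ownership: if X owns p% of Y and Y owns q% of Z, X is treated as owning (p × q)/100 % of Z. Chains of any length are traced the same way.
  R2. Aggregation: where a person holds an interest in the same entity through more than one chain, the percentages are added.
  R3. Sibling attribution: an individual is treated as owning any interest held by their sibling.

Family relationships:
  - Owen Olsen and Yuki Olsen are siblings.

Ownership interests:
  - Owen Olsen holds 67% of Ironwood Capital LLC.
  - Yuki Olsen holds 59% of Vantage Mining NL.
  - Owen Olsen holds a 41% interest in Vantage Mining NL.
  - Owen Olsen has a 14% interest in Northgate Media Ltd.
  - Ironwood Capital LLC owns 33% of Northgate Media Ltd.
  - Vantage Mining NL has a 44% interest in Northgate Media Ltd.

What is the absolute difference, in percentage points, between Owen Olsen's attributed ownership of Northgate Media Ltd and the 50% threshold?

30.11

By sibling attribution (R3), Owen Olsen is treated as also owning Yuki Olsen's interest in Vantage Mining NL, giving 41% + 59% = 100%.
Chain via Ironwood Capital LLC (R1): 67% × 33% = 22.11% of Northgate Media Ltd.
Chain via Vantage Mining NL (R1): 100% × 44% = 44% of Northgate Media Ltd.
Direct interest in Northgate Media Ltd: 14%.
Aggregating (R2): 22.11% + 44% + 14% = 80.11%.
80.11% exceeds the 50% threshold by 30.11 percentage points.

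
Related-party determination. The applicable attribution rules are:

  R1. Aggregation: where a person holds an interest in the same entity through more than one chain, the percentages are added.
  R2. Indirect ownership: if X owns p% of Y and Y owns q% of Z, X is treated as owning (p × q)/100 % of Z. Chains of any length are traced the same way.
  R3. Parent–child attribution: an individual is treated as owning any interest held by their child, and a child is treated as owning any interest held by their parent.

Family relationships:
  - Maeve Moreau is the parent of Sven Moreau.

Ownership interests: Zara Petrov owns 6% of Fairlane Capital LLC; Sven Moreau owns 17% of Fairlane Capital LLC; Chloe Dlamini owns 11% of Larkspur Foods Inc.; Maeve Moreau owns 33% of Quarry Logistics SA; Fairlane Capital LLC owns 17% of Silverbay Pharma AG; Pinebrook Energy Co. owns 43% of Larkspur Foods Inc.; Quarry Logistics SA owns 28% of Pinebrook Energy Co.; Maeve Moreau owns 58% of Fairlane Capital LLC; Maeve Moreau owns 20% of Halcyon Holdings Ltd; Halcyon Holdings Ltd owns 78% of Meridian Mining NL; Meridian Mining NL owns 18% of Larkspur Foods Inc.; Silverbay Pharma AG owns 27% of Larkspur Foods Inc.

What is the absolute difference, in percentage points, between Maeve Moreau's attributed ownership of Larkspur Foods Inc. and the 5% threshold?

5.2237

By parent–child attribution (R3), Maeve Moreau is treated as also owning Sven Moreau's interest in Fairlane Capital LLC, giving 58% + 17% = 75%.
Chain via Fairlane Capital LLC → Silverbay Pharma AG (R2): 75% × 17% × 27% = 3.4425% of Larkspur Foods Inc.
Chain via Quarry Logistics SA → Pinebrook Energy Co. (R2): 33% × 28% × 43% = 3.9732% of Larkspur Foods Inc.
Chain via Halcyon Holdings Ltd → Meridian Mining NL (R2): 20% × 78% × 18% = 2.808% of Larkspur Foods Inc.
Aggregating (R1): 3.4425% + 3.9732% + 2.808% = 10.2237%.
10.2237% exceeds the 5% threshold by 5.2237 percentage points.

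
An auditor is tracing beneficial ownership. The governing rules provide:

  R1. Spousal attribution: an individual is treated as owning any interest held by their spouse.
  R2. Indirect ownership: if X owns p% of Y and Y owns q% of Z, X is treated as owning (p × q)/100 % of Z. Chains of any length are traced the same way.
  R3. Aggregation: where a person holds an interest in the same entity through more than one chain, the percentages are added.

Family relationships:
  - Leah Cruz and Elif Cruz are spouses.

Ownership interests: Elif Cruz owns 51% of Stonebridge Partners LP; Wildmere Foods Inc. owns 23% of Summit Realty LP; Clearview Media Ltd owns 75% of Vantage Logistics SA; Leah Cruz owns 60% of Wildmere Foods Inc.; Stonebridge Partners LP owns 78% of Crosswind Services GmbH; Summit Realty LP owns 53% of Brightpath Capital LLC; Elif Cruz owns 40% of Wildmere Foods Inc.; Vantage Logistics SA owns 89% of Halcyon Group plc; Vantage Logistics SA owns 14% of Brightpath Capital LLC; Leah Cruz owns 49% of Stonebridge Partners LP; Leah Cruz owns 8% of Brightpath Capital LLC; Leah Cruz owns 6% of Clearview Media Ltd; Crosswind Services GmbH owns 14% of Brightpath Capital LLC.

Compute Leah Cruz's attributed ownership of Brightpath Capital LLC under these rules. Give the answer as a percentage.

31.74%

By spousal attribution (R1), Leah Cruz is treated as also owning Elif Cruz's interest in Wildmere Foods Inc, giving 60% + 40% = 100%.
By spousal attribution (R1), Leah Cruz is treated as also owning Elif Cruz's interest in Stonebridge Partners LP, giving 49% + 51% = 100%.
Chain via Wildmere Foods Inc. → Summit Realty LP (R2): 100% × 23% × 53% = 12.19% of Brightpath Capital LLC.
Chain via Stonebridge Partners LP → Crosswind Services GmbH (R2): 100% × 78% × 14% = 10.92% of Brightpath Capital LLC.
Chain via Clearview Media Ltd → Vantage Logistics SA (R2): 6% × 75% × 14% = 0.63% of Brightpath Capital LLC.
Direct interest in Brightpath Capital LLC: 8%.
Aggregating (R3): 12.19% + 10.92% + 0.63% + 8% = 31.74%.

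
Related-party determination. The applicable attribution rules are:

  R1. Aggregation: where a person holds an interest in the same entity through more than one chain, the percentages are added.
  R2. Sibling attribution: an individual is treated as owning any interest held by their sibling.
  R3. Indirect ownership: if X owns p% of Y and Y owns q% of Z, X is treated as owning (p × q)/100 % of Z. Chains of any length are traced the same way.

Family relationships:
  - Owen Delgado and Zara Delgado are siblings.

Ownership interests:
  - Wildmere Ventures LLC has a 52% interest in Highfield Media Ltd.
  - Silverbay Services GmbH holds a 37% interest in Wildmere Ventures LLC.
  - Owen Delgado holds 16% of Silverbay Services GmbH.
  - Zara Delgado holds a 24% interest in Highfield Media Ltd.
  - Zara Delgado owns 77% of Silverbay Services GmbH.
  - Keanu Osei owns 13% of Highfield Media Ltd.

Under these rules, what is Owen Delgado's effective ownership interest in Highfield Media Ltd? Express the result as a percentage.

41.8932%

By sibling attribution (R2), Owen Delgado is treated as also owning Zara Delgado's interest in Silverbay Services GmbH, giving 16% + 77% = 93%.
By sibling attribution (R2), Owen Delgado is treated as owning Zara Delgado's 24% interest in Highfield Media Ltd.
Chain via Silverbay Services GmbH → Wildmere Ventures LLC (R3): 93% × 37% × 52% = 17.8932% of Highfield Media Ltd.
Direct interest in Highfield Media Ltd: 24%.
Aggregating (R1): 17.8932% + 24% = 41.8932%.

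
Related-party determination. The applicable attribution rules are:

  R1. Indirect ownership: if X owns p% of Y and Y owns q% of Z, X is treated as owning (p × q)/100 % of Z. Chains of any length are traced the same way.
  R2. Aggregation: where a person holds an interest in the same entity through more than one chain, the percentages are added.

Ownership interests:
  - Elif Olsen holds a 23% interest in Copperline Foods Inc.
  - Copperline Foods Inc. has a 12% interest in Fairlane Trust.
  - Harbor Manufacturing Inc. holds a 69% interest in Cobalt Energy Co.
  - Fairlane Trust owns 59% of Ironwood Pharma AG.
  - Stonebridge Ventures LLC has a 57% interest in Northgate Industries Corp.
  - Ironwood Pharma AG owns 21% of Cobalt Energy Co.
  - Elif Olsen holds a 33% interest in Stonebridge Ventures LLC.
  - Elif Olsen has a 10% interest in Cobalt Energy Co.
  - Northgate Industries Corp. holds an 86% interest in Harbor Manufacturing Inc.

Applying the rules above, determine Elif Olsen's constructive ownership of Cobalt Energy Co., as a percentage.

Chain via Copperline Foods Inc. → Fairlane Trust → Ironwood Pharma AG (R1): 23% × 12% × 59% × 21% = 0.341964% of Cobalt Energy Co.
Chain via Stonebridge Ventures LLC → Northgate Industries Corp. → Harbor Manufacturing Inc. (R1): 33% × 57% × 86% × 69% = 11.161854% of Cobalt Energy Co.
Direct interest in Cobalt Energy Co: 10%.
Aggregating (R2): 0.341964% + 11.161854% + 10% = 21.503818%.

21.503818%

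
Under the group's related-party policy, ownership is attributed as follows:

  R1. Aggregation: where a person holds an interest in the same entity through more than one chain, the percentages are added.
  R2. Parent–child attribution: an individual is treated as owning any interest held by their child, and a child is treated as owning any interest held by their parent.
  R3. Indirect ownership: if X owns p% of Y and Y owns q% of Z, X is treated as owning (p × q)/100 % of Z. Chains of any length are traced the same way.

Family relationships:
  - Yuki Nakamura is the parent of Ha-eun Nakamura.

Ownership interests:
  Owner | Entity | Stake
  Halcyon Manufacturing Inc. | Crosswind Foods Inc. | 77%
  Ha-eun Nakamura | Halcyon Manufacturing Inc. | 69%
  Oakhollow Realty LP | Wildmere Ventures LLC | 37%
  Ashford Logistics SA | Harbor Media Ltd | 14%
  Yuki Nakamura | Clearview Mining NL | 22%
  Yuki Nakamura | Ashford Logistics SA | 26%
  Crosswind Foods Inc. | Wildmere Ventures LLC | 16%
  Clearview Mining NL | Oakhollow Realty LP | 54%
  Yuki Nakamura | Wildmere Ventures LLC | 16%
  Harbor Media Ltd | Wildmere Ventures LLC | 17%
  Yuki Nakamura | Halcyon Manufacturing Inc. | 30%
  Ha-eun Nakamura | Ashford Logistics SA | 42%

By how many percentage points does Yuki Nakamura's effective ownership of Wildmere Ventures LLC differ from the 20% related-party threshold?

By parent–child attribution (R2), Yuki Nakamura is treated as also owning Ha-eun Nakamura's interest in Ashford Logistics SA, giving 26% + 42% = 68%.
By parent–child attribution (R2), Yuki Nakamura is treated as also owning Ha-eun Nakamura's interest in Halcyon Manufacturing Inc, giving 30% + 69% = 99%.
Chain via Clearview Mining NL → Oakhollow Realty LP (R3): 22% × 54% × 37% = 4.3956% of Wildmere Ventures LLC.
Chain via Ashford Logistics SA → Harbor Media Ltd (R3): 68% × 14% × 17% = 1.6184% of Wildmere Ventures LLC.
Chain via Halcyon Manufacturing Inc. → Crosswind Foods Inc. (R3): 99% × 77% × 16% = 12.1968% of Wildmere Ventures LLC.
Direct interest in Wildmere Ventures LLC: 16%.
Aggregating (R1): 4.3956% + 1.6184% + 12.1968% + 16% = 34.2108%.
34.2108% exceeds the 20% threshold by 14.2108 percentage points.

14.2108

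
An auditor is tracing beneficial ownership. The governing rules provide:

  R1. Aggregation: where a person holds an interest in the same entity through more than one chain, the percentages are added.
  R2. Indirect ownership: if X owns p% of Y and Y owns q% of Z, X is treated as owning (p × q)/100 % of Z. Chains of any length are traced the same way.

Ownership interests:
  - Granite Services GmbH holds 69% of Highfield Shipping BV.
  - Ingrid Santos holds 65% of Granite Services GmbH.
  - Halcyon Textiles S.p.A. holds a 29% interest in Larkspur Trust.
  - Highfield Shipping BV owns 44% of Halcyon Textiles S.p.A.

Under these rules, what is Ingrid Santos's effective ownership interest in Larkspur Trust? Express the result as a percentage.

5.72286%

Chain via Granite Services GmbH → Highfield Shipping BV → Halcyon Textiles S.p.A. (R2): 65% × 69% × 44% × 29% = 5.72286% of Larkspur Trust.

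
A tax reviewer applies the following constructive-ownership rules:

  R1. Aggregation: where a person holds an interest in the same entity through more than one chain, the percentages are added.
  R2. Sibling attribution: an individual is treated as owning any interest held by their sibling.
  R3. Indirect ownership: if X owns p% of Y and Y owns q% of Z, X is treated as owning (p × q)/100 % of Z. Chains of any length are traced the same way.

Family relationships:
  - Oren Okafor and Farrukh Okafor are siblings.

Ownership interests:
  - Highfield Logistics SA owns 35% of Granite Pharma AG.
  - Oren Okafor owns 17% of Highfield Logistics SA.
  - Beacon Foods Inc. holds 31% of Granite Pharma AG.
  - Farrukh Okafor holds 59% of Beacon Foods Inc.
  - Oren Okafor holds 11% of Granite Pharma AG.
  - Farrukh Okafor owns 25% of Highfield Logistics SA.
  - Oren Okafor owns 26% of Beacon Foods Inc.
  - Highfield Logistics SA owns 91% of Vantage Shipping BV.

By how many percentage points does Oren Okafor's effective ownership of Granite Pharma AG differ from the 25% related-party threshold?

By sibling attribution (R2), Oren Okafor is treated as also owning Farrukh Okafor's interest in Beacon Foods Inc, giving 26% + 59% = 85%.
By sibling attribution (R2), Oren Okafor is treated as also owning Farrukh Okafor's interest in Highfield Logistics SA, giving 17% + 25% = 42%.
Chain via Beacon Foods Inc. (R3): 85% × 31% = 26.35% of Granite Pharma AG.
Chain via Highfield Logistics SA (R3): 42% × 35% = 14.7% of Granite Pharma AG.
Direct interest in Granite Pharma AG: 11%.
Aggregating (R1): 26.35% + 14.7% + 11% = 52.05%.
52.05% exceeds the 25% threshold by 27.05 percentage points.

27.05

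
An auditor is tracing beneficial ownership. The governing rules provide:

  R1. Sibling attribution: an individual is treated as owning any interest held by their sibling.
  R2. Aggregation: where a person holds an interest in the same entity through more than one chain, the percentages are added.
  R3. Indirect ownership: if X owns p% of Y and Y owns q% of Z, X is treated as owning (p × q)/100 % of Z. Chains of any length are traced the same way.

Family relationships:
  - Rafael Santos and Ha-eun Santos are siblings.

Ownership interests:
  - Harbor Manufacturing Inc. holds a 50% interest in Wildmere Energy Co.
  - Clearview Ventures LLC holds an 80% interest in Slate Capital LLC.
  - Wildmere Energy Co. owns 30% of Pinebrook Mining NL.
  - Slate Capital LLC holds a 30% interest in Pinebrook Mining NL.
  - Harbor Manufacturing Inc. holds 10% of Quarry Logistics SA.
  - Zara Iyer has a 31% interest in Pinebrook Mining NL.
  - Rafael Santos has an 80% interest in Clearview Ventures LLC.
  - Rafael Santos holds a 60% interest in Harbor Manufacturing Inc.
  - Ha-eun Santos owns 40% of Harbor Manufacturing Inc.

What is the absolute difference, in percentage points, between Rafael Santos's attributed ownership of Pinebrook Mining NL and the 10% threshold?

By sibling attribution (R1), Rafael Santos is treated as also owning Ha-eun Santos's interest in Harbor Manufacturing Inc, giving 60% + 40% = 100%.
Chain via Harbor Manufacturing Inc. → Wildmere Energy Co. (R3): 100% × 50% × 30% = 15% of Pinebrook Mining NL.
Chain via Clearview Ventures LLC → Slate Capital LLC (R3): 80% × 80% × 30% = 19.2% of Pinebrook Mining NL.
Aggregating (R2): 15% + 19.2% = 34.2%.
34.2% exceeds the 10% threshold by 24.2 percentage points.

24.2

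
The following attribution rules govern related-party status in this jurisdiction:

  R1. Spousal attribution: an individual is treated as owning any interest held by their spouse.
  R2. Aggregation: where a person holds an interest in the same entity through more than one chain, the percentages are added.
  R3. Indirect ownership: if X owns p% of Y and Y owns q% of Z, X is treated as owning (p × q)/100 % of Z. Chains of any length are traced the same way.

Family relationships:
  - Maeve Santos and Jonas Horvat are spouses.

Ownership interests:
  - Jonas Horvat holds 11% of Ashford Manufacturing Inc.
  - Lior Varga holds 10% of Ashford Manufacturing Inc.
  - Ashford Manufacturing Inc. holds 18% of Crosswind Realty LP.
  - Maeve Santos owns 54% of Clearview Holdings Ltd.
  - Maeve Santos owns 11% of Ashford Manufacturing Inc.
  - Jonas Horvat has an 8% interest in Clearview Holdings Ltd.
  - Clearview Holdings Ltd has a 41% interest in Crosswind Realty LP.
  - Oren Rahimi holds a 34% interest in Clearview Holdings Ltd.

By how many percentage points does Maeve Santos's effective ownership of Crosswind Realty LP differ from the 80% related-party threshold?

50.62

By spousal attribution (R1), Maeve Santos is treated as also owning Jonas Horvat's interest in Clearview Holdings Ltd, giving 54% + 8% = 62%.
By spousal attribution (R1), Maeve Santos is treated as also owning Jonas Horvat's interest in Ashford Manufacturing Inc, giving 11% + 11% = 22%.
Chain via Clearview Holdings Ltd (R3): 62% × 41% = 25.42% of Crosswind Realty LP.
Chain via Ashford Manufacturing Inc. (R3): 22% × 18% = 3.96% of Crosswind Realty LP.
Aggregating (R2): 25.42% + 3.96% = 29.38%.
29.38% falls short of the 80% threshold by 50.62 percentage points.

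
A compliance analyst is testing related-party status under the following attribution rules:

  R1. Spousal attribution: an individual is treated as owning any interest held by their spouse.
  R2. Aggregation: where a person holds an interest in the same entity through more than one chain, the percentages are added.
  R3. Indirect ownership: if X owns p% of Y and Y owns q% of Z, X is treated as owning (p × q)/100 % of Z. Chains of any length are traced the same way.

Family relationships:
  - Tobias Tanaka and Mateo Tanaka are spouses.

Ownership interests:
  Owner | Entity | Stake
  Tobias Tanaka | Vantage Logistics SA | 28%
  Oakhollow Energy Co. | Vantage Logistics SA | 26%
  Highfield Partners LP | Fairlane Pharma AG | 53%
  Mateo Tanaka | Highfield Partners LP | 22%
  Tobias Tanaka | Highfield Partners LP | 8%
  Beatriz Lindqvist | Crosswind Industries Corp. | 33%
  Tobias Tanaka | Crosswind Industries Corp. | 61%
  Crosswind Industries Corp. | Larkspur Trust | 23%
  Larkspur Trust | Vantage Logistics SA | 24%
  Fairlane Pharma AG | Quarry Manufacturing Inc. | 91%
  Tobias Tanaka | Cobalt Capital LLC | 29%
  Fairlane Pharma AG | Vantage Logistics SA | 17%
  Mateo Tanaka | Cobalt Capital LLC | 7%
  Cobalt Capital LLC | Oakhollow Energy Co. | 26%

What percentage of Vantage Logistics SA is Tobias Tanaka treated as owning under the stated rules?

36.5038%

By spousal attribution (R1), Tobias Tanaka is treated as also owning Mateo Tanaka's interest in Cobalt Capital LLC, giving 29% + 7% = 36%.
By spousal attribution (R1), Tobias Tanaka is treated as also owning Mateo Tanaka's interest in Highfield Partners LP, giving 8% + 22% = 30%.
Chain via Cobalt Capital LLC → Oakhollow Energy Co. (R3): 36% × 26% × 26% = 2.4336% of Vantage Logistics SA.
Chain via Highfield Partners LP → Fairlane Pharma AG (R3): 30% × 53% × 17% = 2.703% of Vantage Logistics SA.
Chain via Crosswind Industries Corp. → Larkspur Trust (R3): 61% × 23% × 24% = 3.3672% of Vantage Logistics SA.
Direct interest in Vantage Logistics SA: 28%.
Aggregating (R2): 2.4336% + 2.703% + 3.3672% + 28% = 36.5038%.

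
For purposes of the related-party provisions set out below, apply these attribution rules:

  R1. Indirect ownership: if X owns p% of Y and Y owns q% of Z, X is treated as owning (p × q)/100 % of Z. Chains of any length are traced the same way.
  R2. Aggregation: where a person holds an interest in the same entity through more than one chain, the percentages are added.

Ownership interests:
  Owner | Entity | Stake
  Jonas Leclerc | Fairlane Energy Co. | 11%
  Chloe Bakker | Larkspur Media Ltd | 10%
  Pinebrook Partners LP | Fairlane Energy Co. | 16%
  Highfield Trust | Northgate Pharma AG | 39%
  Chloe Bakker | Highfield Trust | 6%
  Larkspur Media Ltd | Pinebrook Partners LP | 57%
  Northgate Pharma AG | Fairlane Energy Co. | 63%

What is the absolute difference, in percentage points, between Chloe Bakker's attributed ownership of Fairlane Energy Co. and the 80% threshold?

77.6138

Chain via Larkspur Media Ltd → Pinebrook Partners LP (R1): 10% × 57% × 16% = 0.912% of Fairlane Energy Co.
Chain via Highfield Trust → Northgate Pharma AG (R1): 6% × 39% × 63% = 1.4742% of Fairlane Energy Co.
Aggregating (R2): 0.912% + 1.4742% = 2.3862%.
2.3862% falls short of the 80% threshold by 77.6138 percentage points.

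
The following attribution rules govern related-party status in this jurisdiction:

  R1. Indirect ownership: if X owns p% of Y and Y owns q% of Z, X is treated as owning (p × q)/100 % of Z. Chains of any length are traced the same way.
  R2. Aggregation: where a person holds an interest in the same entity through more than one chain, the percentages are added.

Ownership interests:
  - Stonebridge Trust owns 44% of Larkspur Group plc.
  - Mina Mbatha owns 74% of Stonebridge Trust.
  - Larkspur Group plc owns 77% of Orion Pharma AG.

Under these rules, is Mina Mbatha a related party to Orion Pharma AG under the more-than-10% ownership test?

Chain via Stonebridge Trust → Larkspur Group plc (R1): 74% × 44% × 77% = 25.0712% of Orion Pharma AG.
25.0712% exceeds the 10% threshold, so Mina is a related party to Orion Pharma AG.

Yes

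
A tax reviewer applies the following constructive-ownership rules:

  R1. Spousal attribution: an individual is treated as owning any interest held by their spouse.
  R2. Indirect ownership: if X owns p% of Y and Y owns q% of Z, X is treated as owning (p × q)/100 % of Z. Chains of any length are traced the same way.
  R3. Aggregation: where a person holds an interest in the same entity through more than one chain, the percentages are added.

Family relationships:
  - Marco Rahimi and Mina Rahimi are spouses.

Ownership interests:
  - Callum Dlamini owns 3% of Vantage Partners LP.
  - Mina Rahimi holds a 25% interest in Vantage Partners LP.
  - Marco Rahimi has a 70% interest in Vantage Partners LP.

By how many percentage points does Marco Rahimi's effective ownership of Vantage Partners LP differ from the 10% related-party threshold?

85

By spousal attribution (R1), Marco Rahimi is treated as also owning Mina Rahimi's interest in Vantage Partners LP, giving 70% + 25% = 95%.
Direct interest in Vantage Partners LP: 95%.
95% exceeds the 10% threshold by 85 percentage points.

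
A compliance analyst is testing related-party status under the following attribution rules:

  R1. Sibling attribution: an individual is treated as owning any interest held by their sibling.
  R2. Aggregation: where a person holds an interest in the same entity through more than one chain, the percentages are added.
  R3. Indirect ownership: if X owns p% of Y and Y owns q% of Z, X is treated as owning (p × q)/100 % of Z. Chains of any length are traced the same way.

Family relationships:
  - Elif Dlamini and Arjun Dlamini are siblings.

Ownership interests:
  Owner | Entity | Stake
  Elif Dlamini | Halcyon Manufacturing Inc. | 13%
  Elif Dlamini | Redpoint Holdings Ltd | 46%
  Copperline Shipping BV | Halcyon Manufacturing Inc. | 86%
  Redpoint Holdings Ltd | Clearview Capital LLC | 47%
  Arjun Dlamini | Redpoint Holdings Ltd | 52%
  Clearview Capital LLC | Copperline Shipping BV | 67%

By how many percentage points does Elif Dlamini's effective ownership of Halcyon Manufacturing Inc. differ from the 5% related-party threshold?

34.539772

By sibling attribution (R1), Elif Dlamini is treated as also owning Arjun Dlamini's interest in Redpoint Holdings Ltd, giving 46% + 52% = 98%.
Chain via Redpoint Holdings Ltd → Clearview Capital LLC → Copperline Shipping BV (R3): 98% × 47% × 67% × 86% = 26.539772% of Halcyon Manufacturing Inc.
Direct interest in Halcyon Manufacturing Inc: 13%.
Aggregating (R2): 26.539772% + 13% = 39.539772%.
39.539772% exceeds the 5% threshold by 34.539772 percentage points.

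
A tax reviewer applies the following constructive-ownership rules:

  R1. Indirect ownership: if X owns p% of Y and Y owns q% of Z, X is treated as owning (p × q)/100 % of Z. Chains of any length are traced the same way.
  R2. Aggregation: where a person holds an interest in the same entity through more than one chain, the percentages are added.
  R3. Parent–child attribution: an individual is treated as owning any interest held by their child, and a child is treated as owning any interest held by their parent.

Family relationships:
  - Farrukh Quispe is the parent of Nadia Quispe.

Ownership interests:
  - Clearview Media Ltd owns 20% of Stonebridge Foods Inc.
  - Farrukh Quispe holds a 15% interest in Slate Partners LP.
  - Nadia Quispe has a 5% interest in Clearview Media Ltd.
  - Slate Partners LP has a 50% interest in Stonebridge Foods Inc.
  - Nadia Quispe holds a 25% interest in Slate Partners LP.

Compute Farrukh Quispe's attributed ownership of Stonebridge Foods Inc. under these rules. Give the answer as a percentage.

21%

By parent–child attribution (R3), Farrukh Quispe is treated as also owning Nadia Quispe's interest in Slate Partners LP, giving 15% + 25% = 40%.
By parent–child attribution (R3), Farrukh Quispe is treated as owning Nadia Quispe's 5% interest in Clearview Media Ltd.
Chain via Slate Partners LP (R1): 40% × 50% = 20% of Stonebridge Foods Inc.
Chain via Clearview Media Ltd (R1): 5% × 20% = 1% of Stonebridge Foods Inc.
Aggregating (R2): 20% + 1% = 21%.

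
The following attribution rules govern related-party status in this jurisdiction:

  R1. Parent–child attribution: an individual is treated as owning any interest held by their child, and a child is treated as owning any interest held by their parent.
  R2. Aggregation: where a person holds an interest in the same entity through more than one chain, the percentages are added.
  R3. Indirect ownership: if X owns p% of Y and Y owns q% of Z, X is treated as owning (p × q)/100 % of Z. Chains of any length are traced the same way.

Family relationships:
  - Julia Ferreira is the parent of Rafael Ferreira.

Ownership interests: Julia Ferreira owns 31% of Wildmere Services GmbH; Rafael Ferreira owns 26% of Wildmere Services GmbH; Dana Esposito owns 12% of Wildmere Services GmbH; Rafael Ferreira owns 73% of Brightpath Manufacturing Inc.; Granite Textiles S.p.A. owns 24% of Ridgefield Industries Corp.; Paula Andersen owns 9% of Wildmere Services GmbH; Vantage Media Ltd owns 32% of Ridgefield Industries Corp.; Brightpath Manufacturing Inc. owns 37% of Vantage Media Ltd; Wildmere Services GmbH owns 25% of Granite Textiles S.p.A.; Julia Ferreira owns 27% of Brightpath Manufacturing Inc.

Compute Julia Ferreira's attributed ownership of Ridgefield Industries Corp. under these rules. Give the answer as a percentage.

By parent–child attribution (R1), Julia Ferreira is treated as also owning Rafael Ferreira's interest in Brightpath Manufacturing Inc, giving 27% + 73% = 100%.
By parent–child attribution (R1), Julia Ferreira is treated as also owning Rafael Ferreira's interest in Wildmere Services GmbH, giving 31% + 26% = 57%.
Chain via Brightpath Manufacturing Inc. → Vantage Media Ltd (R3): 100% × 37% × 32% = 11.84% of Ridgefield Industries Corp.
Chain via Wildmere Services GmbH → Granite Textiles S.p.A. (R3): 57% × 25% × 24% = 3.42% of Ridgefield Industries Corp.
Aggregating (R2): 11.84% + 3.42% = 15.26%.

15.26%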